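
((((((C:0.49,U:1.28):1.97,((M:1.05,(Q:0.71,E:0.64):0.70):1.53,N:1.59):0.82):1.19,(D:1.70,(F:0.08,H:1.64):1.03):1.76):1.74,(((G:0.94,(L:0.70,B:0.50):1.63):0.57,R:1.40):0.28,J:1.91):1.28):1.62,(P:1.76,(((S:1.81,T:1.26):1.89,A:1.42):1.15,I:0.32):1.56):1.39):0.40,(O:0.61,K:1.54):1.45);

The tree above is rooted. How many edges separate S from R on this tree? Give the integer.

The MRCA of S and R is the node subtending (((((C,U),((M,(Q,E)),N)),(D,(F,H))),(((G,(L,B)),R),J)),(P,(((S,T),A),I))).
From S up to that node: 5 branches. From R up to the same node: 4 branches. Total: 5 + 4 = 9.

9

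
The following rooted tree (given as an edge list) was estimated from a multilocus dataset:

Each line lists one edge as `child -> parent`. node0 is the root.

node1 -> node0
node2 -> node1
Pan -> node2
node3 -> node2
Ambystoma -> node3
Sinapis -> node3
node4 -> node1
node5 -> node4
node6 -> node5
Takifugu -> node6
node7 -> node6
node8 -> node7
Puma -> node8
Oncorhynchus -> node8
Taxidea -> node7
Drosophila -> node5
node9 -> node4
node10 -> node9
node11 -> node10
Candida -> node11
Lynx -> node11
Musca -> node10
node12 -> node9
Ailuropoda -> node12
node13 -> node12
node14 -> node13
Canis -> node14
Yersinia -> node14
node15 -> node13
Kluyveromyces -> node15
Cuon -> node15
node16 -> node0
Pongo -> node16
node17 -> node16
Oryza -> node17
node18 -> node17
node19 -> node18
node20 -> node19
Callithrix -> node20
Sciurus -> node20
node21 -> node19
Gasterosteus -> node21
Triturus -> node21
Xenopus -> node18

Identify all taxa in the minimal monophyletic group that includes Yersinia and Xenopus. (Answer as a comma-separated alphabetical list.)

Ailuropoda, Ambystoma, Callithrix, Candida, Canis, Cuon, Drosophila, Gasterosteus, Kluyveromyces, Lynx, Musca, Oncorhynchus, Oryza, Pan, Pongo, Puma, Sciurus, Sinapis, Takifugu, Taxidea, Triturus, Xenopus, Yersinia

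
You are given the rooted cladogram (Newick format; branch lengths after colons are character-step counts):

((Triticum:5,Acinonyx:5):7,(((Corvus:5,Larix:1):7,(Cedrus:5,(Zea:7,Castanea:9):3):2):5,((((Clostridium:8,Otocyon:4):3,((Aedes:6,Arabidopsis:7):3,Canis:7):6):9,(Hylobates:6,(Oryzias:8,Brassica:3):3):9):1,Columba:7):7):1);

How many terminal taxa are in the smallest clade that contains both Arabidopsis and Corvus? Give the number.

The MRCA of Arabidopsis and Corvus is the node subtending (((Corvus,Larix),(Cedrus,(Zea,Castanea))),((((Clostridium,Otocyon),((Aedes,Arabidopsis),Canis)),(Hylobates,(Oryzias,Brassica))),Columba)).
That clade contains 14 terminal taxa: Aedes, Arabidopsis, Brassica, Canis, Castanea, Cedrus, Clostridium, Columba, Corvus, Hylobates, Larix, Oryzias, Otocyon, Zea.

14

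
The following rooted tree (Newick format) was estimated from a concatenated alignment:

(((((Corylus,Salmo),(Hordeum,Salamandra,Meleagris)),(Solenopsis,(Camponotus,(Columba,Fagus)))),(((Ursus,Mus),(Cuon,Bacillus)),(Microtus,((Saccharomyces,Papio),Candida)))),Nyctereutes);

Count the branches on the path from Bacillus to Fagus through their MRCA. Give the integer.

9

The MRCA of Bacillus and Fagus is the node subtending ((((Corylus,Salmo),(Hordeum,Salamandra,Meleagris)),(Solenopsis,(Camponotus,(Columba,Fagus)))),(((Ursus,Mus),(Cuon,Bacillus)),(Microtus,((Saccharomyces,Papio),Candida)))).
From Bacillus up to that node: 4 branches. From Fagus up to the same node: 5 branches. Total: 4 + 5 = 9.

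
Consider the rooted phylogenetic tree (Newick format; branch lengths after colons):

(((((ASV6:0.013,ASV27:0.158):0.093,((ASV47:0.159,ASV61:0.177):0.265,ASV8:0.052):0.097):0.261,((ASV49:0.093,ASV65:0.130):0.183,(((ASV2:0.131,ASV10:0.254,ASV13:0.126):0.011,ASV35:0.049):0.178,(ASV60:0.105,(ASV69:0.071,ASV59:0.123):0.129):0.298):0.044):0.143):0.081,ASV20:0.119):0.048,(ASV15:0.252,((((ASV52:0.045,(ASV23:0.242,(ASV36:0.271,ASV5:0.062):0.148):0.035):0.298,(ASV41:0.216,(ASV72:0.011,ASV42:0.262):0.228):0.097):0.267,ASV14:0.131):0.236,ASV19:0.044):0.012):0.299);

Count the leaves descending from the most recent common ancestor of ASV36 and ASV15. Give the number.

10

The MRCA of ASV36 and ASV15 is the node subtending (ASV15,((((ASV52,(ASV23,(ASV36,ASV5))),(ASV41,(ASV72,ASV42))),ASV14),ASV19)).
That clade contains 10 terminal taxa: ASV14, ASV15, ASV19, ASV23, ASV36, ASV41, ASV42, ASV5, ASV52, ASV72.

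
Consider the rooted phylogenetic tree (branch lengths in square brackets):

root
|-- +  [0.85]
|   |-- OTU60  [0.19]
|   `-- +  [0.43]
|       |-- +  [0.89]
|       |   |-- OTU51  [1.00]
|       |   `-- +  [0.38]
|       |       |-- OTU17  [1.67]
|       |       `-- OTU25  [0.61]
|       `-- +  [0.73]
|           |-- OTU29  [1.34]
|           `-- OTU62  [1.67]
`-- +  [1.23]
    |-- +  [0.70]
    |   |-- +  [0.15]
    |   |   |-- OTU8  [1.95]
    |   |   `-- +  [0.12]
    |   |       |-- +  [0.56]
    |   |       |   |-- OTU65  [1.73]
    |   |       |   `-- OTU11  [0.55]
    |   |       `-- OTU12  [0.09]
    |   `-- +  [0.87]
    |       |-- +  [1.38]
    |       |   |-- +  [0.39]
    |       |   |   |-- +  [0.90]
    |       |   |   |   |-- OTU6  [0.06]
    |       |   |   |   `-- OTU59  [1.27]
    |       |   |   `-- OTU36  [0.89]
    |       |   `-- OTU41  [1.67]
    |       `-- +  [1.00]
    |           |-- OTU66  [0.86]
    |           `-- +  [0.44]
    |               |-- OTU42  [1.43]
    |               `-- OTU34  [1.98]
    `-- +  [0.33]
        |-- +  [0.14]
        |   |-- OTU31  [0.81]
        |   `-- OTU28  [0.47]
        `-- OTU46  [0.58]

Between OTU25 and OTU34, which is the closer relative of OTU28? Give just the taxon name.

OTU34

The MRCA of OTU28 and OTU34 subtends (((OTU8,((OTU65,OTU11),OTU12)),((((OTU6,OTU59),OTU36),OTU41),(OTU66,(OTU42,OTU34)))),((OTU31,OTU28),OTU46)) (14 taxa).
The MRCA of OTU28 and OTU25 is the root, subtending the entire tree (20 taxa).
The first is nested inside the second, so OTU28 shares a more recent common ancestor with OTU34.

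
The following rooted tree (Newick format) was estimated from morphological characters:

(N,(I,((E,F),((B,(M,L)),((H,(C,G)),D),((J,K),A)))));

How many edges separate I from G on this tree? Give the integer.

The MRCA of I and G is the node subtending (I,((E,F),((B,(M,L)),((H,(C,G)),D),((J,K),A)))).
From I up to that node: 1 branch. From G up to the same node: 6 branches. Total: 1 + 6 = 7.

7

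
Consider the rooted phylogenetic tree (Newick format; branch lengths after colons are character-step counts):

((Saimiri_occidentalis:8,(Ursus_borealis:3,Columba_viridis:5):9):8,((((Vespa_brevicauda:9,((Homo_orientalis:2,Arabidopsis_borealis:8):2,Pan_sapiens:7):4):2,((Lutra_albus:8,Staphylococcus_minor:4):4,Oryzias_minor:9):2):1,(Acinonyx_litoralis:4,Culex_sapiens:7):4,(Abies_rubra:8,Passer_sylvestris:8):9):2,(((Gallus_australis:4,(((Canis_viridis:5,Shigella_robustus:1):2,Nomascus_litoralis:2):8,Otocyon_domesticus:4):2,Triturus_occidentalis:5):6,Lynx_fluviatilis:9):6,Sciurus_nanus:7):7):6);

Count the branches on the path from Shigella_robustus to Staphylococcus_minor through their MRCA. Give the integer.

The MRCA of Shigella_robustus and Staphylococcus_minor is the node subtending ((((Vespa_brevicauda,((Homo_orientalis,Arabidopsis_borealis),Pan_sapiens)),((Lutra_albus,Staphylococcus_minor),Oryzias_minor)),(Acinonyx_litoralis,Culex_sapiens),(Abies_rubra,Passer_sylvestris)),(((Gallus_australis,(((Canis_viridis,Shigella_robustus),Nomascus_litoralis),Otocyon_domesticus),Triturus_occidentalis),Lynx_fluviatilis),Sciurus_nanus)).
From Shigella_robustus up to that node: 7 branches. From Staphylococcus_minor up to the same node: 5 branches. Total: 7 + 5 = 12.

12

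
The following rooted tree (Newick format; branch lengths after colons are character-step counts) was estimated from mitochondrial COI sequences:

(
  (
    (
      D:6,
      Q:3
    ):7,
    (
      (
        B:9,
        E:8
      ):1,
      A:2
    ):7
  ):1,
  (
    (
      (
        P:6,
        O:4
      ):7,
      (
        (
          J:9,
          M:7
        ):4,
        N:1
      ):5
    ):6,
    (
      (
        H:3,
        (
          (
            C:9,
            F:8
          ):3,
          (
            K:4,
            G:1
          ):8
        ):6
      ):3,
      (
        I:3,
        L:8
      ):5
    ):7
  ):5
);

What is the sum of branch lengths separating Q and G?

41

The path runs Q → … → MRCA → … → G; the MRCA is the root of the tree.
Branch lengths along that path: 3 + 7 + 1 + 5 + 7 + 3 + 6 + 8 + 1 = 41.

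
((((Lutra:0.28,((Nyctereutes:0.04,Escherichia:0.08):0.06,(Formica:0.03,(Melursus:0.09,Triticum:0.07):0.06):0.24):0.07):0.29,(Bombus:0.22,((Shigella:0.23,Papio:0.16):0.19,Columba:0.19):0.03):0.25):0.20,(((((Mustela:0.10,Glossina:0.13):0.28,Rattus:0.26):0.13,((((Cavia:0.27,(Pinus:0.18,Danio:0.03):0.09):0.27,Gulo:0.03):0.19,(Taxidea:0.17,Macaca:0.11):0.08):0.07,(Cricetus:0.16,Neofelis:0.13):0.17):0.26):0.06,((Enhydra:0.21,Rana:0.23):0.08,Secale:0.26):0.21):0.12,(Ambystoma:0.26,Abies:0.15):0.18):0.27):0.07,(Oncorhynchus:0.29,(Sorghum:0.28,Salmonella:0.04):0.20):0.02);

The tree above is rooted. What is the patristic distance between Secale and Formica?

The path runs Secale → … → MRCA → … → Formica; the MRCA is the node subtending (((Lutra,((Nyctereutes,Escherichia),(Formica,(Melursus,Triticum)))),(Bombus,((Shigella,Papio),Columba))),(((((Mustela,Glossina),Rattus),((((Cavia,(Pinus,Danio)),Gulo),(Taxidea,Macaca)),(Cricetus,Neofelis))),((Enhydra,Rana),Secale)),(Ambystoma,Abies))).
Branch lengths along that path: 0.26 + 0.21 + 0.12 + 0.27 + 0.20 + 0.29 + 0.07 + 0.24 + 0.03 = 1.69.

1.69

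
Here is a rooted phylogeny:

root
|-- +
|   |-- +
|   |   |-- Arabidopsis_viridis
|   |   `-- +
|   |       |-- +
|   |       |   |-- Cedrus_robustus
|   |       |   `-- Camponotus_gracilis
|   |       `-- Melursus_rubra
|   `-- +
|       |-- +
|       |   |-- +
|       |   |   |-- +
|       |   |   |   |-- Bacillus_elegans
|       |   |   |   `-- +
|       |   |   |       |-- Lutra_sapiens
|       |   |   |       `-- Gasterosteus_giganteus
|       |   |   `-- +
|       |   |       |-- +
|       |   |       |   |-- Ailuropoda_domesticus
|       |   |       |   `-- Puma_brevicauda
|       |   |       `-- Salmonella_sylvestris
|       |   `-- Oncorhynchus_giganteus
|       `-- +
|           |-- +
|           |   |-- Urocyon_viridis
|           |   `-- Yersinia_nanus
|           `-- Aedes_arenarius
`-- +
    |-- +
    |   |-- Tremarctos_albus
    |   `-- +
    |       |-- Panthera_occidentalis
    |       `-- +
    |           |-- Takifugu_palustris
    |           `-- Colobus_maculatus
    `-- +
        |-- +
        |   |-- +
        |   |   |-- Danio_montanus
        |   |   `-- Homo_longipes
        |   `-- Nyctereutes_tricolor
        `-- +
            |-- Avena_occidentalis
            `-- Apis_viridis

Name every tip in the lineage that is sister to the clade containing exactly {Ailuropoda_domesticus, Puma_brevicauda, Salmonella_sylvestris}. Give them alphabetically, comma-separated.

Bacillus_elegans, Gasterosteus_giganteus, Lutra_sapiens

The clade containing exactly {Ailuropoda_domesticus, Puma_brevicauda, Salmonella_sylvestris} attaches to the tree at the node subtending ((Bacillus_elegans,(Lutra_sapiens,Gasterosteus_giganteus)),((Ailuropoda_domesticus,Puma_brevicauda),Salmonella_sylvestris)).
The other lineage descending from that same node — the sister group — is (Bacillus_elegans,(Lutra_sapiens,Gasterosteus_giganteus)); its 3 tips in alphabetical order are the answer.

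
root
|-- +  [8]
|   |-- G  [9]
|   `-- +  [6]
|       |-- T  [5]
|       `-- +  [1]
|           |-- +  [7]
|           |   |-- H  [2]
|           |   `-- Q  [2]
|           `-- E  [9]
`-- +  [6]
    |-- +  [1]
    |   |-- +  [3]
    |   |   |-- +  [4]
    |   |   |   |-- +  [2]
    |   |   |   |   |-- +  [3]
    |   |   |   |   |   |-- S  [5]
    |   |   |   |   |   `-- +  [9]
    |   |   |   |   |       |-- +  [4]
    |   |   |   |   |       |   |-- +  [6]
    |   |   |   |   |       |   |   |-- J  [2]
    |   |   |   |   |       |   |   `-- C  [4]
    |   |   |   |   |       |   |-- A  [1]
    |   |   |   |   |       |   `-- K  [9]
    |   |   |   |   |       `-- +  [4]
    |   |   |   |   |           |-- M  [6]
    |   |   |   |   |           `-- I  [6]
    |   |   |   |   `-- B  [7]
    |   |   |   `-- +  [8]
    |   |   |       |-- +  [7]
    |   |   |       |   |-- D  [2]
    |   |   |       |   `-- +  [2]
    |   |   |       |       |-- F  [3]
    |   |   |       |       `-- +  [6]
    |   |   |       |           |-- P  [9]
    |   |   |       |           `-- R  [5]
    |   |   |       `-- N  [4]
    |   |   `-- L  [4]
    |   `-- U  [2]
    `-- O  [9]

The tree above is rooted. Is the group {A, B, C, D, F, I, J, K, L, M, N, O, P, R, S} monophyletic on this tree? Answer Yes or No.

The MRCA of the listed taxa subtends ((((((S,(((J,C),A,K),(M,I))),B),((D,(F,(P,R))),N)),L),U),O).
That clade also contains U, which is not in the proposed group, so the group is not monophyletic.

No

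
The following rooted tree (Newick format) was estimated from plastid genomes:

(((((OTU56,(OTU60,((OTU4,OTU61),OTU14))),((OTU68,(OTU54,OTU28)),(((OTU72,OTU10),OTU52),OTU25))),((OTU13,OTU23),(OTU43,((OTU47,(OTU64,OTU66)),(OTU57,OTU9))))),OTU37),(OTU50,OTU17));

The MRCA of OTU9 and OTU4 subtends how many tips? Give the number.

The MRCA of OTU9 and OTU4 is the node subtending (((OTU56,(OTU60,((OTU4,OTU61),OTU14))),((OTU68,(OTU54,OTU28)),(((OTU72,OTU10),OTU52),OTU25))),((OTU13,OTU23),(OTU43,((OTU47,(OTU64,OTU66)),(OTU57,OTU9))))).
That clade contains 20 terminal taxa: OTU10, OTU13, OTU14, OTU23, OTU25, OTU28, OTU4, OTU43, OTU47, OTU52, OTU54, OTU56, OTU57, OTU60, OTU61, OTU64, OTU66, OTU68, OTU72, OTU9.

20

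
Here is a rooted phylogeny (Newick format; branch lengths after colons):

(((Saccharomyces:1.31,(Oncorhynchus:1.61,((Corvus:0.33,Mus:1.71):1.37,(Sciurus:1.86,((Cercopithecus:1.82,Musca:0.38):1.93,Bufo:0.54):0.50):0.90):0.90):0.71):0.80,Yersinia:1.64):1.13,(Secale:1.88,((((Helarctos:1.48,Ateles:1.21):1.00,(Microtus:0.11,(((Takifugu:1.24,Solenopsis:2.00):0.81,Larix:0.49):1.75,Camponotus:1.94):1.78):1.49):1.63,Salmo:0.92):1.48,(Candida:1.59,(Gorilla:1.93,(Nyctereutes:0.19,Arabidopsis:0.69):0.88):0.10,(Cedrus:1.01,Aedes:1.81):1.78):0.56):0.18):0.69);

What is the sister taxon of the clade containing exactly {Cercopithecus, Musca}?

Bufo

The clade containing exactly {Cercopithecus, Musca} attaches to the tree at the node subtending ((Cercopithecus,Musca),Bufo).
The other lineage descending from that same node — the sister group — is the single tip Bufo.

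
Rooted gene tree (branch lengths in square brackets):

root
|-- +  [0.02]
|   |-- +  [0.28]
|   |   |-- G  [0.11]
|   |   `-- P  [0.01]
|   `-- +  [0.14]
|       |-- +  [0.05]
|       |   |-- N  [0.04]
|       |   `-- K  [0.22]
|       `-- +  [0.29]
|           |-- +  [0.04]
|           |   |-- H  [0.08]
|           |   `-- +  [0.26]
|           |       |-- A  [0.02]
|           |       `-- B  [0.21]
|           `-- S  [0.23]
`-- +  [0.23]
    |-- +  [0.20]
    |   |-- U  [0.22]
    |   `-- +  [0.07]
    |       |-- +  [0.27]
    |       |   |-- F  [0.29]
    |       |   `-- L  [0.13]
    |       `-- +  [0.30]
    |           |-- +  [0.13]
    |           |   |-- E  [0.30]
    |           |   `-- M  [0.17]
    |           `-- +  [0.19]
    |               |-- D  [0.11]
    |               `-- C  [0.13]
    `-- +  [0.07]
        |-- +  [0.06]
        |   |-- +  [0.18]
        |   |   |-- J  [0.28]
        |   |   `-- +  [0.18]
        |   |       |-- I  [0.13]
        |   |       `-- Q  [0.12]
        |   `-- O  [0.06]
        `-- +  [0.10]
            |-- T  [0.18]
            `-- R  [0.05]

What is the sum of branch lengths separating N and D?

The path runs N → … → MRCA → … → D; the MRCA is the root of the tree.
Branch lengths along that path: 0.04 + 0.05 + 0.14 + 0.02 + 0.23 + 0.20 + 0.07 + 0.30 + 0.19 + 0.11 = 1.35.

1.35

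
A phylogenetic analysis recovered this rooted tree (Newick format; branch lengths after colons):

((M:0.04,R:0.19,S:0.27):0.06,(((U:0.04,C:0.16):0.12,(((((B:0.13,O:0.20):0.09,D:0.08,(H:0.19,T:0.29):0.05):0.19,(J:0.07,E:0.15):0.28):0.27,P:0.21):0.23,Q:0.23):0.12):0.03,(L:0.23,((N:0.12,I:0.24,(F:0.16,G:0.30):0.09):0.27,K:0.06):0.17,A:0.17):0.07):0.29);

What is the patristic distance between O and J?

The path runs O → … → MRCA → … → J; the MRCA is the node subtending (((B,O),D,(H,T)),(J,E)).
Branch lengths along that path: 0.20 + 0.09 + 0.19 + 0.28 + 0.07 = 0.83.

0.83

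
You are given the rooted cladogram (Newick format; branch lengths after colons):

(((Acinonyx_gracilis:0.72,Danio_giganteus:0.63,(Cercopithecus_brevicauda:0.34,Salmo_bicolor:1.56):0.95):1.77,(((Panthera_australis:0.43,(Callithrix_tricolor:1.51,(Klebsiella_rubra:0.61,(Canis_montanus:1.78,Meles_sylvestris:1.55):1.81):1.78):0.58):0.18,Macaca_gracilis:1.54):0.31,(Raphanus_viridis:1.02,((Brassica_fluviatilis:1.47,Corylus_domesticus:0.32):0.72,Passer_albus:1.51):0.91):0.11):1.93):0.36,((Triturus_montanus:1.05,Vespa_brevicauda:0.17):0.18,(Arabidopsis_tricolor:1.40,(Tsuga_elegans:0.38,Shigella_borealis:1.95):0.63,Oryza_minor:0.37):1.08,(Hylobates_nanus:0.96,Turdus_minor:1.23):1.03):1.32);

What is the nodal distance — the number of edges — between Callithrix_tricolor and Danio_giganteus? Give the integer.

7

The MRCA of Callithrix_tricolor and Danio_giganteus is the node subtending ((Acinonyx_gracilis,Danio_giganteus,(Cercopithecus_brevicauda,Salmo_bicolor)),(((Panthera_australis,(Callithrix_tricolor,(Klebsiella_rubra,(Canis_montanus,Meles_sylvestris)))),Macaca_gracilis),(Raphanus_viridis,((Brassica_fluviatilis,Corylus_domesticus),Passer_albus)))).
From Callithrix_tricolor up to that node: 5 branches. From Danio_giganteus up to the same node: 2 branches. Total: 5 + 2 = 7.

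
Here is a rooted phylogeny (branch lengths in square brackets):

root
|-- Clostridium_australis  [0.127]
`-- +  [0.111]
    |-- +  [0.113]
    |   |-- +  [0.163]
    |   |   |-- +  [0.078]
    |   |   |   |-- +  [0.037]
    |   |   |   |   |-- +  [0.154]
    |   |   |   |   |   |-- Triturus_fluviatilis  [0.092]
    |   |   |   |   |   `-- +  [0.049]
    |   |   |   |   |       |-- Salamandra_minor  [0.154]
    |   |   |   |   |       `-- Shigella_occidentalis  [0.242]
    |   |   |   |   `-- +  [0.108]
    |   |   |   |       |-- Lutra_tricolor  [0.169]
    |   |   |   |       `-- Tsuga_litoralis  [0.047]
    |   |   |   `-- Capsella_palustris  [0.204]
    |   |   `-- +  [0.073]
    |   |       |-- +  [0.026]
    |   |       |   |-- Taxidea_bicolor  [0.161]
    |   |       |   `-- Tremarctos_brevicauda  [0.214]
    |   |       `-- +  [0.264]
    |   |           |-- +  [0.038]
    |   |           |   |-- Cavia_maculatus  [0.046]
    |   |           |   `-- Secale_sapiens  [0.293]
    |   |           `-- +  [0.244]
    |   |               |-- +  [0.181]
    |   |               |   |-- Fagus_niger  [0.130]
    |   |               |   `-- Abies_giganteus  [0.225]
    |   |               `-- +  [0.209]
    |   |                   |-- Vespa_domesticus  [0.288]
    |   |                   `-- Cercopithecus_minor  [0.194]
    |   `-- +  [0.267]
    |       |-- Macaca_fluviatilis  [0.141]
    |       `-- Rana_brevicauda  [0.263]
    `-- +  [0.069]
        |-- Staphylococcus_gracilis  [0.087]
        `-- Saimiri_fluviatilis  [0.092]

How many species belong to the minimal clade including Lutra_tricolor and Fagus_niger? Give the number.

14

The MRCA of Lutra_tricolor and Fagus_niger is the node subtending ((((Triturus_fluviatilis,(Salamandra_minor,Shigella_occidentalis)),(Lutra_tricolor,Tsuga_litoralis)),Capsella_palustris),((Taxidea_bicolor,Tremarctos_brevicauda),((Cavia_maculatus,Secale_sapiens),((Fagus_niger,Abies_giganteus),(Vespa_domesticus,Cercopithecus_minor))))).
That clade contains 14 terminal taxa: Abies_giganteus, Capsella_palustris, Cavia_maculatus, Cercopithecus_minor, Fagus_niger, Lutra_tricolor, Salamandra_minor, Secale_sapiens, Shigella_occidentalis, Taxidea_bicolor, Tremarctos_brevicauda, Triturus_fluviatilis, Tsuga_litoralis, Vespa_domesticus.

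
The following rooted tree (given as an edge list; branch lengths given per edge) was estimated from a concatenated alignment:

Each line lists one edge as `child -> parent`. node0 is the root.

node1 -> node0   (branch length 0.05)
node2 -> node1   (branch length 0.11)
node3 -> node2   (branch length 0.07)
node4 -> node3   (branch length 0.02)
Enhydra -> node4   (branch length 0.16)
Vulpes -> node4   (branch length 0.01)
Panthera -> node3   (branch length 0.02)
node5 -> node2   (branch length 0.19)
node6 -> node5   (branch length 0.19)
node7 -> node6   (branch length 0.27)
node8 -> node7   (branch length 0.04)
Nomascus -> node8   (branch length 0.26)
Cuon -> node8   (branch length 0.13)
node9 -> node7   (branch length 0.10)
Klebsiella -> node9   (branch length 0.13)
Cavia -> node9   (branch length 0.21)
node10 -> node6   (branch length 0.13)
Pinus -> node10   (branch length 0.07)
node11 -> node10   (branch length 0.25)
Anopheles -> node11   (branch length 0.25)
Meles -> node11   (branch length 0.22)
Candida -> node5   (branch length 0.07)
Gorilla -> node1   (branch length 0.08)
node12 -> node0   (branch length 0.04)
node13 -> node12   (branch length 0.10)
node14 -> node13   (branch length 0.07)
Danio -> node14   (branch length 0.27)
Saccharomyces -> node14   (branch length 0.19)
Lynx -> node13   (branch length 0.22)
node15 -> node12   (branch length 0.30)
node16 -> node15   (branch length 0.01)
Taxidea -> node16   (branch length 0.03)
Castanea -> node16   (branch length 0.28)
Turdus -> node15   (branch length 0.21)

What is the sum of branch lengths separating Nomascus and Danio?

1.59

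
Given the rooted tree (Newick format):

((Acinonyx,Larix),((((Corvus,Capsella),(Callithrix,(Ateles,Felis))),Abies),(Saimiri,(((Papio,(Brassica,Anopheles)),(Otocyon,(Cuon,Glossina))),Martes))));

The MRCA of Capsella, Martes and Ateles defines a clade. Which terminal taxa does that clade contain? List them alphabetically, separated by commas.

Abies, Anopheles, Ateles, Brassica, Callithrix, Capsella, Corvus, Cuon, Felis, Glossina, Martes, Otocyon, Papio, Saimiri

Tracing Capsella: it sits inside (Corvus,Capsella).
Tracing Martes: it sits inside (((Papio,(Brassica,Anopheles)),(Otocyon,(Cuon,Glossina))),Martes).
Tracing Ateles: it sits inside (Ateles,Felis).
The smallest clade enclosing all 3 is ((((Corvus,Capsella),(Callithrix,(Ateles,Felis))),Abies),(Saimiri,(((Papio,(Brassica,Anopheles)),(Otocyon,(Cuon,Glossina))),Martes))); the answer is its 14 terminal taxa in alphabetical order.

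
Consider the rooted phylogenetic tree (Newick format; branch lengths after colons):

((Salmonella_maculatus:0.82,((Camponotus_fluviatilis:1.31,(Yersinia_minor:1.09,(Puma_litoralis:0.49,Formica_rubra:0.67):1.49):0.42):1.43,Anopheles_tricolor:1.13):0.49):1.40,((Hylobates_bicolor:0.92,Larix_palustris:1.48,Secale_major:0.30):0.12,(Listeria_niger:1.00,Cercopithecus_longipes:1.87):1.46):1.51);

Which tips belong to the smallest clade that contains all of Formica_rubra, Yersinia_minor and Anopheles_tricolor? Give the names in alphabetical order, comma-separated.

Anopheles_tricolor, Camponotus_fluviatilis, Formica_rubra, Puma_litoralis, Yersinia_minor

Tracing Formica_rubra: it sits inside (Puma_litoralis,Formica_rubra).
Tracing Yersinia_minor: it sits inside (Yersinia_minor,(Puma_litoralis,Formica_rubra)).
Tracing Anopheles_tricolor: it sits inside ((Camponotus_fluviatilis,(Yersinia_minor,(Puma_litoralis,Formica_rubra))),Anopheles_tricolor).
The smallest clade enclosing all 3 is ((Camponotus_fluviatilis,(Yersinia_minor,(Puma_litoralis,Formica_rubra))),Anopheles_tricolor); the answer is its 5 terminal taxa in alphabetical order.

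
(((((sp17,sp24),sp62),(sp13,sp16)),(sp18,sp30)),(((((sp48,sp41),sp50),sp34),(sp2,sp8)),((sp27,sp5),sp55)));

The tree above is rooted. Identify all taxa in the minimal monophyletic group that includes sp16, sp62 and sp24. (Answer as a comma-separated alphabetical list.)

Tracing sp16: it sits inside (sp13,sp16).
Tracing sp62: it sits inside ((sp17,sp24),sp62).
Tracing sp24: it sits inside (sp17,sp24).
The smallest clade enclosing all 3 is (((sp17,sp24),sp62),(sp13,sp16)); the answer is its 5 terminal taxa in alphabetical order.

sp13, sp16, sp17, sp24, sp62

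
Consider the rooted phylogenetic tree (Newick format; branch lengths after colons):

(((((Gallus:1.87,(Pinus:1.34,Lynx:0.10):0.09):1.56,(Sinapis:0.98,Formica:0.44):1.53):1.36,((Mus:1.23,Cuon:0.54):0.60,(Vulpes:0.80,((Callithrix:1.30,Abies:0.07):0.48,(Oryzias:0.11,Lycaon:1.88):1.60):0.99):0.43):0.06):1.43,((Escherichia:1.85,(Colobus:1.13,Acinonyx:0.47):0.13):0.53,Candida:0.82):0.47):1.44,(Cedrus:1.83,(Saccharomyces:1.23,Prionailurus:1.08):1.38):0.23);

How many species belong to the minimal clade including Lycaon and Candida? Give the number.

The MRCA of Lycaon and Candida is the node subtending ((((Gallus,(Pinus,Lynx)),(Sinapis,Formica)),((Mus,Cuon),(Vulpes,((Callithrix,Abies),(Oryzias,Lycaon))))),((Escherichia,(Colobus,Acinonyx)),Candida)).
That clade contains 16 terminal taxa: Abies, Acinonyx, Callithrix, Candida, Colobus, Cuon, Escherichia, Formica, Gallus, Lycaon, Lynx, Mus, Oryzias, Pinus, Sinapis, Vulpes.

16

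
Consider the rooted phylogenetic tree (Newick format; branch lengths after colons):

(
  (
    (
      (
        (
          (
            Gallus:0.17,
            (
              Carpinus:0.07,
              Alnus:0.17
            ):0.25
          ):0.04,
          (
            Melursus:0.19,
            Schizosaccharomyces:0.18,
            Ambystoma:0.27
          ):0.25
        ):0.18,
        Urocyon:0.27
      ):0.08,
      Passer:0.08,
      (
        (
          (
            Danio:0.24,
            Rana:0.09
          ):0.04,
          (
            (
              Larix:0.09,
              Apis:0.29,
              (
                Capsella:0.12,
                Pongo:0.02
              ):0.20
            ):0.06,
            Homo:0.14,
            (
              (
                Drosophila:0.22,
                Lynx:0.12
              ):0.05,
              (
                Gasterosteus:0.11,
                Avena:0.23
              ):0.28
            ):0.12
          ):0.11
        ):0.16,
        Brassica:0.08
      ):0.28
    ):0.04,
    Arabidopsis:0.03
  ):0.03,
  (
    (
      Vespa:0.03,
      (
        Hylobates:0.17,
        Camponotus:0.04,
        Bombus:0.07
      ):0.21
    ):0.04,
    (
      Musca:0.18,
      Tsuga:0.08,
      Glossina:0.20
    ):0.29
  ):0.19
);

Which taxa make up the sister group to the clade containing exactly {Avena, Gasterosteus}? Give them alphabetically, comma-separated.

Drosophila, Lynx

The clade containing exactly {Avena, Gasterosteus} attaches to the tree at the node subtending ((Drosophila,Lynx),(Gasterosteus,Avena)).
The other lineage descending from that same node — the sister group — is (Drosophila,Lynx); its 2 tips in alphabetical order are the answer.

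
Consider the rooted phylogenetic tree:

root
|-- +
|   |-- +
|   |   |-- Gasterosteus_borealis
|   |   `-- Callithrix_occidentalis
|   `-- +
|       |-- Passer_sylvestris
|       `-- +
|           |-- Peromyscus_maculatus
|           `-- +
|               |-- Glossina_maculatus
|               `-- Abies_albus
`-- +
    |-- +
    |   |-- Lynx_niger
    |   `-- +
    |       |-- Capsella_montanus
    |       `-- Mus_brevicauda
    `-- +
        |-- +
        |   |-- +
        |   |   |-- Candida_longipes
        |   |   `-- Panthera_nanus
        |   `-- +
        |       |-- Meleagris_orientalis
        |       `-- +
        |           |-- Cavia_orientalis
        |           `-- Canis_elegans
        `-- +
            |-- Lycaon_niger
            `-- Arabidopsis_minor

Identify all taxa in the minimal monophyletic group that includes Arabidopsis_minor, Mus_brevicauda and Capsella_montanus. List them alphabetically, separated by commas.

Arabidopsis_minor, Candida_longipes, Canis_elegans, Capsella_montanus, Cavia_orientalis, Lycaon_niger, Lynx_niger, Meleagris_orientalis, Mus_brevicauda, Panthera_nanus

Tracing Arabidopsis_minor: it sits inside (Lycaon_niger,Arabidopsis_minor).
Tracing Mus_brevicauda: it sits inside (Capsella_montanus,Mus_brevicauda).
Tracing Capsella_montanus: it sits inside (Capsella_montanus,Mus_brevicauda).
The smallest clade enclosing all 3 is ((Lynx_niger,(Capsella_montanus,Mus_brevicauda)),(((Candida_longipes,Panthera_nanus),(Meleagris_orientalis,(Cavia_orientalis,Canis_elegans))),(Lycaon_niger,Arabidopsis_minor))); the answer is its 10 terminal taxa in alphabetical order.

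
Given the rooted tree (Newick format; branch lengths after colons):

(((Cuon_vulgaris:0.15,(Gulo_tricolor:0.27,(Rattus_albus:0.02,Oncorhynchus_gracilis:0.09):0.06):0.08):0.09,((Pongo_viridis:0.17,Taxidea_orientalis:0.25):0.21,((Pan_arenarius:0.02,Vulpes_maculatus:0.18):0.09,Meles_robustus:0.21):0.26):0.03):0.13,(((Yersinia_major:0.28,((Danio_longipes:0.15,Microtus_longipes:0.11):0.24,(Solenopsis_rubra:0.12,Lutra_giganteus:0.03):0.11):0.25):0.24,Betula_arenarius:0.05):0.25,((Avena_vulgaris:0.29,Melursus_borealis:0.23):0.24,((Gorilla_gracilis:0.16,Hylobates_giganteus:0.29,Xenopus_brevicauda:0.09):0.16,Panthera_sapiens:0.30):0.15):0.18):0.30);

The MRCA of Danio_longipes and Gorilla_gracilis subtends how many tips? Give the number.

12

The MRCA of Danio_longipes and Gorilla_gracilis is the node subtending (((Yersinia_major,((Danio_longipes,Microtus_longipes),(Solenopsis_rubra,Lutra_giganteus))),Betula_arenarius),((Avena_vulgaris,Melursus_borealis),((Gorilla_gracilis,Hylobates_giganteus,Xenopus_brevicauda),Panthera_sapiens))).
That clade contains 12 terminal taxa: Avena_vulgaris, Betula_arenarius, Danio_longipes, Gorilla_gracilis, Hylobates_giganteus, Lutra_giganteus, Melursus_borealis, Microtus_longipes, Panthera_sapiens, Solenopsis_rubra, Xenopus_brevicauda, Yersinia_major.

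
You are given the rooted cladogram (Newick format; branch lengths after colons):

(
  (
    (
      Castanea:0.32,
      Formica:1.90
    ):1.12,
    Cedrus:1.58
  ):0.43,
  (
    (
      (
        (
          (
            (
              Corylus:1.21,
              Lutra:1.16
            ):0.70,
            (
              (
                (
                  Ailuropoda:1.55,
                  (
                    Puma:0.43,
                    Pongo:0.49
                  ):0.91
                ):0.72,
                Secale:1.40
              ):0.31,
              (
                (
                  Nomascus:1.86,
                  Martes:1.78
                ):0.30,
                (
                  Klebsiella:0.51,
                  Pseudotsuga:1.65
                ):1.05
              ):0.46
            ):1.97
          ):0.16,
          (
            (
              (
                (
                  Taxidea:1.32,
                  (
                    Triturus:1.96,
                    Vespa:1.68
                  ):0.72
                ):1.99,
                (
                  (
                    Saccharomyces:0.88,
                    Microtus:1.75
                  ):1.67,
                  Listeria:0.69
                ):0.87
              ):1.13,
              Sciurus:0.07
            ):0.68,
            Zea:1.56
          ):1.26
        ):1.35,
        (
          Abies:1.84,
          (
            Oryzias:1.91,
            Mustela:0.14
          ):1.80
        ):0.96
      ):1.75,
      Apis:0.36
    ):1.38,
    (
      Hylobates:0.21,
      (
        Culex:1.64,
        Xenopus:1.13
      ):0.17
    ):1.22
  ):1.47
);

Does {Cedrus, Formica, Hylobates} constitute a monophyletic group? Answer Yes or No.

The MRCA of the listed taxa is the root, so the smallest clade containing them is the whole tree.
That clade also contains Abies, Ailuropoda, Apis, Castanea, Corylus, Culex, Klebsiella, Listeria, Lutra, Martes, Microtus, Mustela, Nomascus, Oryzias, Pongo, Pseudotsuga, Puma, Saccharomyces, Sciurus, Secale, Taxidea, Triturus, Vespa, Xenopus, Zea, which are not in the proposed group, so the group is not monophyletic.

No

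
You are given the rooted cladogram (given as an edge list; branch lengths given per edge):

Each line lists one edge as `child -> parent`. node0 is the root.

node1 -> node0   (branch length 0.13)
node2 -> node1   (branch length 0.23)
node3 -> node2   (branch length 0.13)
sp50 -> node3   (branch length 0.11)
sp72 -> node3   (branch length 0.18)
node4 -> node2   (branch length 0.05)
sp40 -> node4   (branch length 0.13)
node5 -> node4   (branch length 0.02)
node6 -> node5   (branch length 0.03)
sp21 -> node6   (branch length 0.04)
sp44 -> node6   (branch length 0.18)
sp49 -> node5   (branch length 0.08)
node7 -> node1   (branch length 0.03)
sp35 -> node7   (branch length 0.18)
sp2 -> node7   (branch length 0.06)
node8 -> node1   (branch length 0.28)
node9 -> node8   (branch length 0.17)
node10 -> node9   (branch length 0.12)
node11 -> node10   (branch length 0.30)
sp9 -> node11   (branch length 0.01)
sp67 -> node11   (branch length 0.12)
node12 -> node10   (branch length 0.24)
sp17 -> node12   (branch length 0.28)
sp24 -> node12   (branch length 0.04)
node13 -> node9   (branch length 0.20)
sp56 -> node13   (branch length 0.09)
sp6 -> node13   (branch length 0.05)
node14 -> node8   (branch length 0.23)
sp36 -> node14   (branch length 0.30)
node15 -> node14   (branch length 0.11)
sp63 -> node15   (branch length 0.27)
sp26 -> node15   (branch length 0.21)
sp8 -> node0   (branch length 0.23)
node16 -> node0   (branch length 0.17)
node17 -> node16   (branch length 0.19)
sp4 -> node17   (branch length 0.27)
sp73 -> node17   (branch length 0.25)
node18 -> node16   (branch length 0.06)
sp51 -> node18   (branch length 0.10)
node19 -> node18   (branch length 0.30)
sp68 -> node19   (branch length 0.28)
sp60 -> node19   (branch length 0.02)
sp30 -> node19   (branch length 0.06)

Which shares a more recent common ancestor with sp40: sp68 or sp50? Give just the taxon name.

The MRCA of sp40 and sp50 subtends ((sp50,sp72),(sp40,((sp21,sp44),sp49))) (6 taxa).
The MRCA of sp40 and sp68 is the root, subtending the entire tree (24 taxa).
The first is nested inside the second, so sp40 shares a more recent common ancestor with sp50.

sp50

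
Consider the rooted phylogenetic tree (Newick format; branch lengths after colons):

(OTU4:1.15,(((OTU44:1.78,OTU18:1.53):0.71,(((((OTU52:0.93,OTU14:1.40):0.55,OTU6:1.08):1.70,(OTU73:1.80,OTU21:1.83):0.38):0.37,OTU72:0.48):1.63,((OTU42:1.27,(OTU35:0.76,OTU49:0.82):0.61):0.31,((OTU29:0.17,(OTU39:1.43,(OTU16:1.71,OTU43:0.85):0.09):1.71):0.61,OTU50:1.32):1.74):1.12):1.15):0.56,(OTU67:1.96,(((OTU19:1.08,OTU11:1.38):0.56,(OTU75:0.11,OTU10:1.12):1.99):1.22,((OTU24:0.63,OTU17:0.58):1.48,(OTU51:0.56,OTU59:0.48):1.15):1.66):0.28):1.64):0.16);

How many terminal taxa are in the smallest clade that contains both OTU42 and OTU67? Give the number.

25

The MRCA of OTU42 and OTU67 is the node subtending (((OTU44,OTU18),(((((OTU52,OTU14),OTU6),(OTU73,OTU21)),OTU72),((OTU42,(OTU35,OTU49)),((OTU29,(OTU39,(OTU16,OTU43))),OTU50)))),(OTU67,(((OTU19,OTU11),(OTU75,OTU10)),((OTU24,OTU17),(OTU51,OTU59))))).
That clade contains 25 terminal taxa: OTU10, OTU11, OTU14, OTU16, OTU17, OTU18, OTU19, OTU21, OTU24, OTU29, OTU35, OTU39, OTU42, OTU43, OTU44, OTU49, OTU50, OTU51, OTU52, OTU59, OTU6, OTU67, OTU72, OTU73, OTU75.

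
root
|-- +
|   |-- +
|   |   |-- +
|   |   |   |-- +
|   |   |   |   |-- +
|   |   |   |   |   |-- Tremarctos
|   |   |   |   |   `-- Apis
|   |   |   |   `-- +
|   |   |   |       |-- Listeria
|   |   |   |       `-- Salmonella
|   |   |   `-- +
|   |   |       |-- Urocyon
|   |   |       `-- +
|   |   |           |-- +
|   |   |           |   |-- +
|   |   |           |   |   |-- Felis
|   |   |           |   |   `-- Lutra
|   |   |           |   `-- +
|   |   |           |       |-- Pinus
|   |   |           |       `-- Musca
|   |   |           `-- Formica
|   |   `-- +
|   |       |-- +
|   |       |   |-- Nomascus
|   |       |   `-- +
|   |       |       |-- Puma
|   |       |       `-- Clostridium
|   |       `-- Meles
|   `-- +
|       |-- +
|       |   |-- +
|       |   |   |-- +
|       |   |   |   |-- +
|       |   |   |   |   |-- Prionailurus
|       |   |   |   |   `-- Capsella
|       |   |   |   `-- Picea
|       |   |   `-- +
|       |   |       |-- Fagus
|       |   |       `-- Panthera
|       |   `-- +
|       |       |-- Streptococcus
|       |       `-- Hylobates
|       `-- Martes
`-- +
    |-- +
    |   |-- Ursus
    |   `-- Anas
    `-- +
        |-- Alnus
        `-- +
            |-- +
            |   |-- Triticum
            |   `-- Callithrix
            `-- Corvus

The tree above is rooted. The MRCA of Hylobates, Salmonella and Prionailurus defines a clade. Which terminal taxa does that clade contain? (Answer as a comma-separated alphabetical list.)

Apis, Capsella, Clostridium, Fagus, Felis, Formica, Hylobates, Listeria, Lutra, Martes, Meles, Musca, Nomascus, Panthera, Picea, Pinus, Prionailurus, Puma, Salmonella, Streptococcus, Tremarctos, Urocyon

Tracing Hylobates: it sits inside (Streptococcus,Hylobates).
Tracing Salmonella: it sits inside (Listeria,Salmonella).
Tracing Prionailurus: it sits inside (Prionailurus,Capsella).
The smallest clade enclosing all 3 is (((((Tremarctos,Apis),(Listeria,Salmonella)),(Urocyon,(((Felis,Lutra),(Pinus,Musca)),Formica))),((Nomascus,(Puma,Clostridium)),Meles)),(((((Prionailurus,Capsella),Picea),(Fagus,Panthera)),(Streptococcus,Hylobates)),Martes)); the answer is its 22 terminal taxa in alphabetical order.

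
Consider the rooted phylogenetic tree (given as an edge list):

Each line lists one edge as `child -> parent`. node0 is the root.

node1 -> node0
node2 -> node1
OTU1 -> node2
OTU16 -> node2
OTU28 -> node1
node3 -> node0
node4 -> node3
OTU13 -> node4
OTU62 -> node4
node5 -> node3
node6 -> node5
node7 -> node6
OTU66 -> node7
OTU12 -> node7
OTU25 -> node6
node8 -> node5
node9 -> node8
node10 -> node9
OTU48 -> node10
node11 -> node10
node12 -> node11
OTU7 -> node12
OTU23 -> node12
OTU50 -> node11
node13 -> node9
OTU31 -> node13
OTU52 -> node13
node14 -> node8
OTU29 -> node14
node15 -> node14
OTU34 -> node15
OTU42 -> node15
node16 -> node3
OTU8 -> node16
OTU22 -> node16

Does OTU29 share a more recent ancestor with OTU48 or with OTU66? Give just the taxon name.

The MRCA of OTU29 and OTU48 subtends (((OTU48,((OTU7,OTU23),OTU50)),(OTU31,OTU52)),(OTU29,(OTU34,OTU42))) (9 taxa).
The MRCA of OTU29 and OTU66 subtends (((OTU66,OTU12),OTU25),(((OTU48,((OTU7,OTU23),OTU50)),(OTU31,OTU52)),(OTU29,(OTU34,OTU42)))) (12 taxa).
The first is nested inside the second, so OTU29 shares a more recent common ancestor with OTU48.

OTU48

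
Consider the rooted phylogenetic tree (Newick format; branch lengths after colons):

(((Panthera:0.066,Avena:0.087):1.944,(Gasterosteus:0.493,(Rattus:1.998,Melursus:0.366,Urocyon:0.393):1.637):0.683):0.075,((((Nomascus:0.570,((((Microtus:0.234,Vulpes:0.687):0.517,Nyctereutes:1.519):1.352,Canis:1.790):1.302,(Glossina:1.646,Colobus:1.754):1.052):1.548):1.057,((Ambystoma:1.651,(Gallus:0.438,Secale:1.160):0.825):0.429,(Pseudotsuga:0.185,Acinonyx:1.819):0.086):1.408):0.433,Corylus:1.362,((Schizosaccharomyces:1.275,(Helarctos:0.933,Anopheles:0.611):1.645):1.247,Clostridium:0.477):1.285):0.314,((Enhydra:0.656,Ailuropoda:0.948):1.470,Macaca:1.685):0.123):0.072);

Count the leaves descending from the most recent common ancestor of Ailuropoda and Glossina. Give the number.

20

The MRCA of Ailuropoda and Glossina is the node subtending ((((Nomascus,((((Microtus,Vulpes),Nyctereutes),Canis),(Glossina,Colobus))),((Ambystoma,(Gallus,Secale)),(Pseudotsuga,Acinonyx))),Corylus,((Schizosaccharomyces,(Helarctos,Anopheles)),Clostridium)),((Enhydra,Ailuropoda),Macaca)).
That clade contains 20 terminal taxa: Acinonyx, Ailuropoda, Ambystoma, Anopheles, Canis, Clostridium, Colobus, Corylus, Enhydra, Gallus, Glossina, Helarctos, Macaca, Microtus, Nomascus, Nyctereutes, Pseudotsuga, Schizosaccharomyces, Secale, Vulpes.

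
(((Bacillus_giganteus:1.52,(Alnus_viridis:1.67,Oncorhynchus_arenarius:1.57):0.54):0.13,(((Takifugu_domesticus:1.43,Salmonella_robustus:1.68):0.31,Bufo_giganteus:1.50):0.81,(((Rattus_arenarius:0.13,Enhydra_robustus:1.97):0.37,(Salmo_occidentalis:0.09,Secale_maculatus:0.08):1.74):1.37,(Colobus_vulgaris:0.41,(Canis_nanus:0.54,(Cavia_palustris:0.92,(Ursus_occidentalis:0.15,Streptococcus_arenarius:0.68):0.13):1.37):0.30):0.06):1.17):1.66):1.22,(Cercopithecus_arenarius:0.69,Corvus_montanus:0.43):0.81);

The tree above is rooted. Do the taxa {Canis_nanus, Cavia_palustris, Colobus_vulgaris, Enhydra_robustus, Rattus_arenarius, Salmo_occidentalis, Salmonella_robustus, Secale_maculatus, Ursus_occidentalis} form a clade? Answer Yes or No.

The MRCA of the listed taxa subtends (((Takifugu_domesticus,Salmonella_robustus),Bufo_giganteus),(((Rattus_arenarius,Enhydra_robustus),(Salmo_occidentalis,Secale_maculatus)),(Colobus_vulgaris,(Canis_nanus,(Cavia_palustris,(Ursus_occidentalis,Streptococcus_arenarius)))))).
That clade also contains Bufo_giganteus, Streptococcus_arenarius, Takifugu_domesticus, which are not in the proposed group, so the group is not monophyletic.

No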